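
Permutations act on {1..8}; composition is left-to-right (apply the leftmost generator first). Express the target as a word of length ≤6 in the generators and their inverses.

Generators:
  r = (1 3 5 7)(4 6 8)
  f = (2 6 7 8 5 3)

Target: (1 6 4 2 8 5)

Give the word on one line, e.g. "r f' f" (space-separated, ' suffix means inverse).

r r f' f' f'

  after r: (1 3 5 7)(4 6 8)
  after r: (1 5)(3 7)(4 8 6)
  after f': (1 8 2 3 6 4 7 5)
  after f': (1 7 8 3 2 5)(4 6)
  after f': (1 6 4 2 8 5)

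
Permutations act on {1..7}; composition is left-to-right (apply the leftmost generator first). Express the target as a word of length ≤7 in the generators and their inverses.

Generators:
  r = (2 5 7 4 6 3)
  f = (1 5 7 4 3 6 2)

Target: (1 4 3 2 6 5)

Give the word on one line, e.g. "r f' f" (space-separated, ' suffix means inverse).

  after r: (2 5 7 4 6 3)
  after f: (1 5 4 2 7 3)
  after r': (1 2 5 7 6 4 3)
  after r': (1 3)(4 6 7)
  after f': (1 4 3 2 6 5)

r f r' r' f'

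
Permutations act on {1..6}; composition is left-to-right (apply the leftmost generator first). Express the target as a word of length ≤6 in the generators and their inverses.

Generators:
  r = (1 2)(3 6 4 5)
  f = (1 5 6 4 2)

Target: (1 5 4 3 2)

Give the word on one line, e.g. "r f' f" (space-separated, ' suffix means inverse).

  after f: (1 5 6 4 2)
  after r': (1 4)(3 5)
  after f: (1 2)(3 6 4 5)
  after r: (3 4)(5 6)
  after f: (1 5 4 3 2)

f r' f r f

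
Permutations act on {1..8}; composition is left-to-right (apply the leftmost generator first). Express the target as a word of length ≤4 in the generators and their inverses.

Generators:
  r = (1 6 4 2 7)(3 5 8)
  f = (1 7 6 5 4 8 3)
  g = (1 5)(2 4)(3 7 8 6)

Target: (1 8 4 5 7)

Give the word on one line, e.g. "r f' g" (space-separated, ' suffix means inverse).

  after f': (1 3 8 4 5 6 7)
  after g': (1 6 3 7 5 8 2 4)
  after g': (1 8 4 5 7)

f' g' g'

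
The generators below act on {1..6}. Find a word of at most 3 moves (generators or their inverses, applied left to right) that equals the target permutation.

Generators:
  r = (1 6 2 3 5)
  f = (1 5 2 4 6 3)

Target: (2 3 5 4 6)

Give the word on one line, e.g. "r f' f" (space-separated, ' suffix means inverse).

f' r f'

  after f': (1 3 6 4 2 5)
  after r: (1 5 6 4 3 2)
  after f': (2 3 5 4 6)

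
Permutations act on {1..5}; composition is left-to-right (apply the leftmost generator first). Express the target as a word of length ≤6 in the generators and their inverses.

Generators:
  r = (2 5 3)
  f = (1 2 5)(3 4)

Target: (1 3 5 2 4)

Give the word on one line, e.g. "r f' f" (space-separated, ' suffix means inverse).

  after f: (1 2 5)(3 4)
  after r: (1 5)(2 3 4)
  after f': (1 2 4)
  after r: (1 5 3 2 4)
  after r: (1 3 5 2 4)

f r f' r r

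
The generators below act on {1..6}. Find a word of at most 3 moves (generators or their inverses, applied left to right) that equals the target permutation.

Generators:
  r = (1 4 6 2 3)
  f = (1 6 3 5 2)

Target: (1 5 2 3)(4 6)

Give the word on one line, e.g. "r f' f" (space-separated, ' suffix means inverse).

r' f

  after r': (1 3 2 6 4)
  after f: (1 5 2 3)(4 6)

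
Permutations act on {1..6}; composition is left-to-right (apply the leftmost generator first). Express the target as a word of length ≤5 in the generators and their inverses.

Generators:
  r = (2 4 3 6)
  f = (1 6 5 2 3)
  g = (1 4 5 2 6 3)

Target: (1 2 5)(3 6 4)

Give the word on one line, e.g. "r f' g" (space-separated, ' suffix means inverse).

r g g f' r

  after r: (2 4 3 6)
  after g: (1 4)(2 5)
  after g: (1 5 6 3)
  after f': (1 6 2 5)
  after r: (1 2 5)(3 6 4)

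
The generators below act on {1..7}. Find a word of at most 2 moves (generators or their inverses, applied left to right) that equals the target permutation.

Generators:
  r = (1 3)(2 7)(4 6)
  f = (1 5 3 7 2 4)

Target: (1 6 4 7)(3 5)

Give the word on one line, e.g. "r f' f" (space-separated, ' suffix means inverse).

  after f': (1 4 2 7 3 5)
  after r: (1 6 4 7)(3 5)

f' r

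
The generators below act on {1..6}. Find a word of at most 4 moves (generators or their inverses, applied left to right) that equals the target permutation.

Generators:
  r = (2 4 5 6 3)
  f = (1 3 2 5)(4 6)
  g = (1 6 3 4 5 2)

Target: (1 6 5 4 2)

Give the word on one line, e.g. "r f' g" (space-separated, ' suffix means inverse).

  after f': (1 5 2 3)(4 6)
  after g: (1 2 4 3 6 5)
  after f': (1 3 4)(2 6)
  after g': (1 6 5 4 2)

f' g f' g'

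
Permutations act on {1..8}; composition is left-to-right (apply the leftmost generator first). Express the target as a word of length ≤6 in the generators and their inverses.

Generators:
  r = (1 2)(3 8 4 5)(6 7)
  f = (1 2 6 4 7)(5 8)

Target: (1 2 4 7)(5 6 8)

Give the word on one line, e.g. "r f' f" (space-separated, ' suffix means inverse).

  after f: (1 2 6 4 7)(5 8)
  after f: (1 6 7 2 4)
  after r': (1 7)(2 8 3 5 4)
  after f: (2 5 7)(3 8)(4 6)
  after r': (1 2 4 7)(5 6 8)

f f r' f r'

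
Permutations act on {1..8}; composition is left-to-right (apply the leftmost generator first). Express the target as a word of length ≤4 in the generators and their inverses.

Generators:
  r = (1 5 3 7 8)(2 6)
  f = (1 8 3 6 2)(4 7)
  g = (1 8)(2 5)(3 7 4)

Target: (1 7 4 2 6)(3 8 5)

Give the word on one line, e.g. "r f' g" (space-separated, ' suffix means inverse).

f r' f f

  after f: (1 8 3 6 2)(4 7)
  after r': (1 7 4 3 2 8 5)
  after f: (1 4 6 2 3)(5 8)
  after f: (1 7 4 2 6)(3 8 5)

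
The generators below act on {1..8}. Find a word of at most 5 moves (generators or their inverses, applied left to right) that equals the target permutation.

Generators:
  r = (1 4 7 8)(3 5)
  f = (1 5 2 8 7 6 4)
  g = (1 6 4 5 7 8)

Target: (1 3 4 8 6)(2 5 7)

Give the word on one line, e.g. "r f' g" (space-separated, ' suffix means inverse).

g f' r' g r'

  after g: (1 6 4 5 7 8)
  after f': (1 7 2 5 8 4)
  after r': (1 4 8)(2 3 5 7)
  after g: (1 5 8 6 4)(2 3 7)
  after r': (1 3 4 8 6)(2 5 7)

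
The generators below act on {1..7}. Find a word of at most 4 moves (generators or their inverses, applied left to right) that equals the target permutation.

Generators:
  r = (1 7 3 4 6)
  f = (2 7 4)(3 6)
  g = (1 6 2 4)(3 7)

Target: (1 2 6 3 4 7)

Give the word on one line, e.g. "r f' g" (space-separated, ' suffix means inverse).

  after f': (2 4 7)(3 6)
  after g': (1 4 3)(6 7)
  after g': (1 2 6 3 4 7)

f' g' g'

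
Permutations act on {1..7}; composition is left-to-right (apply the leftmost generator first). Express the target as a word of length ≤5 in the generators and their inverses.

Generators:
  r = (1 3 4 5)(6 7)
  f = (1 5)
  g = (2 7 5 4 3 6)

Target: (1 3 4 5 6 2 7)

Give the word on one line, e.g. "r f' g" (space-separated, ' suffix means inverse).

  after r': (1 5 4 3)(6 7)
  after r': (1 4)(3 5)
  after g: (1 3 4)(2 7 5 6)
  after f': (1 3 4 5 6 2 7)

r' r' g f'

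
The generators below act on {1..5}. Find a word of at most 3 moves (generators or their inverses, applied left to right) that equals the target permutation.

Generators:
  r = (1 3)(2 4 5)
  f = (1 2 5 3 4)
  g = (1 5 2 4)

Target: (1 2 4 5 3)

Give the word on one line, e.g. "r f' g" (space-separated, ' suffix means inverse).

  after g': (1 4 2 5)
  after r': (1 2 4 5 3)

g' r'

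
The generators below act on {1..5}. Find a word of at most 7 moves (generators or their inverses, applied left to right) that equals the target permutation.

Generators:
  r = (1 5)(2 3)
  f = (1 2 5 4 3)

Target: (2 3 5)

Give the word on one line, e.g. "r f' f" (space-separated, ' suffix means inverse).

r f r' f f

  after r: (1 5)(2 3)
  after f: (1 4 3 5 2)
  after r': (1 4 2 5 3)
  after f: (1 3 2 4 5)
  after f: (2 3 5)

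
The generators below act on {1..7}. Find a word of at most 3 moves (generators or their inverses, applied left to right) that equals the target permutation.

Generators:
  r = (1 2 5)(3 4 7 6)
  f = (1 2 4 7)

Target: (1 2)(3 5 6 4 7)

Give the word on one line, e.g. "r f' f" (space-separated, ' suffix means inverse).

r f' r

  after r: (1 2 5)(3 4 7 6)
  after f': (2 5 7 6 3)
  after r: (1 2)(3 5 6 4 7)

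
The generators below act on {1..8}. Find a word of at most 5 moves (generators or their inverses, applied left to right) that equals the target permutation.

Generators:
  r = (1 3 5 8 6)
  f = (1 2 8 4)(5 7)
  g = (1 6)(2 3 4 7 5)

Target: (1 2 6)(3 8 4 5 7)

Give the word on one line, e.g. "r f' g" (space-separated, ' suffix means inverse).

f' r' f' f'

  after f': (1 4 8 2)(5 7)
  after r': (1 4 5 7 3)(2 6 8)
  after f': (1 8)(2 6)(3 4 7)
  after f': (1 2 6)(3 8 4 5 7)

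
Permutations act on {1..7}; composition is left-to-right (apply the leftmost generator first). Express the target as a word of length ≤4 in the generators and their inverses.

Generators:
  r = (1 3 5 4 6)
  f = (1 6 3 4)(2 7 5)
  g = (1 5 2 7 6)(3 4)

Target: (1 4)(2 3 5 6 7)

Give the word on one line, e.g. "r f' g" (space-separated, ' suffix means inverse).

g' r'

  after g': (1 6 7 2 5)(3 4)
  after r': (1 4)(2 3 5 6 7)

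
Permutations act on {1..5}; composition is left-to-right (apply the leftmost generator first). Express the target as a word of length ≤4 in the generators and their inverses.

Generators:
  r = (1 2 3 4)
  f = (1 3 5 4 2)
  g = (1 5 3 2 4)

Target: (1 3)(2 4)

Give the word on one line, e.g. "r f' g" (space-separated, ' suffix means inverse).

  after r: (1 2 3 4)
  after r: (1 3)(2 4)

r r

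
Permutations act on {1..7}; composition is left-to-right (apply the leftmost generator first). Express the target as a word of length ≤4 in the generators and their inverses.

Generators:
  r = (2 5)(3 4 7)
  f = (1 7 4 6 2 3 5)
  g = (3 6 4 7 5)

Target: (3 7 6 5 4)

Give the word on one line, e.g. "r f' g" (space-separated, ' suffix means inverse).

g' g'

  after g': (3 5 7 4 6)
  after g': (3 7 6 5 4)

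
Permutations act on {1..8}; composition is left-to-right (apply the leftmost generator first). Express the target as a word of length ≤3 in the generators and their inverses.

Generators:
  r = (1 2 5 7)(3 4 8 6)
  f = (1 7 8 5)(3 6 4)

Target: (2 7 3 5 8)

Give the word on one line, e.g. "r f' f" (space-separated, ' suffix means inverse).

  after f: (1 7 8 5)(3 6 4)
  after r': (1 5 7 4 6 3 8 2)
  after f: (2 7 3 5 8)

f r' f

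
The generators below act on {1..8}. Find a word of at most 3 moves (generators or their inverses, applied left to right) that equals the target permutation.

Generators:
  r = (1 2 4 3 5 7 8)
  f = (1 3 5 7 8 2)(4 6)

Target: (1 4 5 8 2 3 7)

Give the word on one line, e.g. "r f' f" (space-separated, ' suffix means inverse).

  after r: (1 2 4 3 5 7 8)
  after r: (1 4 5 8 2 3 7)

r r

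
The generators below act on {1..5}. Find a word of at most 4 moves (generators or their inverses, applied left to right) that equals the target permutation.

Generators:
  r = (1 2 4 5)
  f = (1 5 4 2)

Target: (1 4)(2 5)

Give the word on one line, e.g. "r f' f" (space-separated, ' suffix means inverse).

r f'

  after r: (1 2 4 5)
  after f': (1 4)(2 5)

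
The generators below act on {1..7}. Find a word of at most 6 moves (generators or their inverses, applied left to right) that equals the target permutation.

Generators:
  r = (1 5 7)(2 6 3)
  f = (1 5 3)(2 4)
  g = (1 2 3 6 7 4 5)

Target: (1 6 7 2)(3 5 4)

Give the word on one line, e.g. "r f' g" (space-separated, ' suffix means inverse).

  after r': (1 7 5)(2 3 6)
  after f: (1 7 3 6 4 2)
  after g': (1 6 7 2 5 4)
  after f: (1 6 7 4 5 2 3)
  after f: (1 6 7 2)(3 5 4)

r' f g' f f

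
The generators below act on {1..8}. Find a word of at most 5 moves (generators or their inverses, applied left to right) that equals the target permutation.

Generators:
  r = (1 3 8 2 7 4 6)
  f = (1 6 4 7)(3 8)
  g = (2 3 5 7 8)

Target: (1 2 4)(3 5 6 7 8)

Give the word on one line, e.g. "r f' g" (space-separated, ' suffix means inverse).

r f g f' f'

  after r: (1 3 8 2 7 4 6)
  after f: (1 8 2)
  after g: (1 2)(3 5 7 8)
  after f': (1 2 7 3 5 4 6)
  after f': (1 2 4)(3 5 6 7 8)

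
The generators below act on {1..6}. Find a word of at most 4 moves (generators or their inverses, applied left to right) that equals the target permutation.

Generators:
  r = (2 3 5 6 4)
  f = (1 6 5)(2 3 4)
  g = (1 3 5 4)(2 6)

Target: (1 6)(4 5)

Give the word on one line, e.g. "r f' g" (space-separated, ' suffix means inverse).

  after f': (1 5 6)(2 4 3)
  after r: (1 6)(4 5)

f' r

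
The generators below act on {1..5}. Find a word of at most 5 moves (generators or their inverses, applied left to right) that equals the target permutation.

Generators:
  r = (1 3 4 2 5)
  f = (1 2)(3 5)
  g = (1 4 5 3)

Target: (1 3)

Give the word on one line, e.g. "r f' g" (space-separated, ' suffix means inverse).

  after r': (1 5 2 4 3)
  after f': (1 3 2 4 5)
  after g': (1 5 3 2)
  after f': (1 3)

r' f' g' f'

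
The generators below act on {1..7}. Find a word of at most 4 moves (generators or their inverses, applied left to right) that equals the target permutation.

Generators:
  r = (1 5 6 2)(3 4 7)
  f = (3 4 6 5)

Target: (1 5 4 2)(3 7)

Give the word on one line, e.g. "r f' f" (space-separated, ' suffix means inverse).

f r

  after f: (3 4 6 5)
  after r: (1 5 4 2)(3 7)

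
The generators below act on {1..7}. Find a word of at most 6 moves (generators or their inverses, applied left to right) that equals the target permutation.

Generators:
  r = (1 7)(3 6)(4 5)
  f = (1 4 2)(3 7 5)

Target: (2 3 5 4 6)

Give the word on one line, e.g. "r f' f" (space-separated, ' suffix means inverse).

  after r: (1 7)(3 6)(4 5)
  after f: (1 5 2)(3 6 7 4)
  after r': (1 4 6)(2 7 5)
  after f': (2 3 5 4 6)

r f r' f'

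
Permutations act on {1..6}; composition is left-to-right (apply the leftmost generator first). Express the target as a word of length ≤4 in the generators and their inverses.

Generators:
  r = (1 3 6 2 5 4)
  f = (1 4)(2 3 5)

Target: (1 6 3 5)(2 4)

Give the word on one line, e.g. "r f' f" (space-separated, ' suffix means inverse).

  after r: (1 3 6 2 5 4)
  after f': (1 2 3 6 5)
  after r': (1 6 2)(4 5)
  after f: (1 6 3 5)(2 4)

r f' r' f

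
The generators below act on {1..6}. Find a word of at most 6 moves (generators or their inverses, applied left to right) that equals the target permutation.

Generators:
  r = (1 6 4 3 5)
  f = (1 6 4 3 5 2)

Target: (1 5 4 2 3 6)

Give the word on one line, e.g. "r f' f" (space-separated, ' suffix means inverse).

f' f' r' f

  after f': (1 2 5 3 4 6)
  after f': (1 5 4)(2 3 6)
  after r': (1 3)(2 4 5 6)
  after f: (1 5 4 2 3 6)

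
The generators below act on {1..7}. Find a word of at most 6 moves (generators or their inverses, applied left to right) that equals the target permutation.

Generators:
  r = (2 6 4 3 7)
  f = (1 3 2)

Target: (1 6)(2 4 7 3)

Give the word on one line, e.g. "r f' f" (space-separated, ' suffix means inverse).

r' f r' r'

  after r': (2 7 3 4 6)
  after f: (1 3 4 6)(2 7)
  after r': (1 4 2 3 6)
  after r': (1 6)(2 4 7 3)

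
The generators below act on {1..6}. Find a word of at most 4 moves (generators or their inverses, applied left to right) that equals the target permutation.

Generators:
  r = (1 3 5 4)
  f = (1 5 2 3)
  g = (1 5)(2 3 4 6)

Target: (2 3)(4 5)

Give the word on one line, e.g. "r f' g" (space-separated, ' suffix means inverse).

  after f': (1 3 2 5)
  after r': (2 3)(4 5)

f' r'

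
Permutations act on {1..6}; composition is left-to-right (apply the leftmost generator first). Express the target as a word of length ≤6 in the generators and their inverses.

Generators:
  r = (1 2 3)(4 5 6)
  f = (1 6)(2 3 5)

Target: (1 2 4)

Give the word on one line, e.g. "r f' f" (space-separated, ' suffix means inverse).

  after r: (1 2 3)(4 5 6)
  after f': (1 5)(3 6 4)
  after f': (1 3)(2 5 6 4)
  after r': (1 2 4)

r f' f' r'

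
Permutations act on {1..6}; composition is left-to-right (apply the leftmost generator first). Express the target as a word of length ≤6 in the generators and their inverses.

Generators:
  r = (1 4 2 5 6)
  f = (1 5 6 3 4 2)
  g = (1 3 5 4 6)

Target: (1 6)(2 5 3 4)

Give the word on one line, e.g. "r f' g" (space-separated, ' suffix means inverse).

  after f': (1 2 4 3 6 5)
  after g': (1 2 5 6 3 4)
  after f: (2 6 4 5 3)
  after r': (1 6)(2 5 3 4)

f' g' f r'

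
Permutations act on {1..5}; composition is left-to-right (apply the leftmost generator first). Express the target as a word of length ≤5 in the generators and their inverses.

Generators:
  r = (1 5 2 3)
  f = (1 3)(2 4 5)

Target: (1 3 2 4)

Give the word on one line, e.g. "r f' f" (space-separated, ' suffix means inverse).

f' r f

  after f': (1 3)(2 5 4)
  after r: (3 5 4)
  after f: (1 3 2 4)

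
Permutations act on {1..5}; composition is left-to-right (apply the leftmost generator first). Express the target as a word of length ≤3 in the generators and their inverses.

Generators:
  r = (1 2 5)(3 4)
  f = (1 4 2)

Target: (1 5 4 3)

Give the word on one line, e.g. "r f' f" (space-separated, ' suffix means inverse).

r' f'

  after r': (1 5 2)(3 4)
  after f': (1 5 4 3)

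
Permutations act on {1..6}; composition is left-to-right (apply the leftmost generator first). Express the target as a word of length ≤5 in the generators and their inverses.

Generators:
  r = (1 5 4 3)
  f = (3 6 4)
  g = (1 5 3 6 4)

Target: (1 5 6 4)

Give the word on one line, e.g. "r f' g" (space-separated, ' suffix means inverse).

f r f'

  after f: (3 6 4)
  after r: (1 5 4)(3 6)
  after f': (1 5 6 4)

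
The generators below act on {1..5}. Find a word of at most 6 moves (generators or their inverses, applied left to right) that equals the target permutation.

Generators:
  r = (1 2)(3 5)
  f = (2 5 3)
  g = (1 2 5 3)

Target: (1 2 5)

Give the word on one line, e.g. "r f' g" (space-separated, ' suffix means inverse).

  after f: (2 5 3)
  after r': (1 2 3)
  after f': (1 3)(2 5)
  after r: (1 5)(2 3)
  after f': (1 2 5)

f r' f' r f'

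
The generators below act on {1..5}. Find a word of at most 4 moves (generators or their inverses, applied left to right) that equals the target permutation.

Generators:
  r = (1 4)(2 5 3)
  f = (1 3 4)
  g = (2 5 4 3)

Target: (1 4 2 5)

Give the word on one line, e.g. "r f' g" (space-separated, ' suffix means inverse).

f' g f

  after f': (1 4 3)
  after g: (1 3)(2 5 4)
  after f: (1 4 2 5)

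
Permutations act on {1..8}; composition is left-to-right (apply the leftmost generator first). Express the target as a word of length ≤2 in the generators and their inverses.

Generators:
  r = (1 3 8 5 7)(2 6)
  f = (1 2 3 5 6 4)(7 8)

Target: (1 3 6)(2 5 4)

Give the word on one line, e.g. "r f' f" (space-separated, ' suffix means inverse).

  after f: (1 2 3 5 6 4)(7 8)
  after f: (1 3 6)(2 5 4)

f f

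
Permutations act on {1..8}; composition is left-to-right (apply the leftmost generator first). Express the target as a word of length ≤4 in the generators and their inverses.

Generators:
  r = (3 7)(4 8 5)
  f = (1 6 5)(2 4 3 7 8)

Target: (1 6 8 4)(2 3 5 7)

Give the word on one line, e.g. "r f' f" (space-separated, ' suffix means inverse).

r' f' f' r'

  after r': (3 7)(4 5 8)
  after f': (1 5 7 4 6)(2 8)
  after f': (1 6 5 3 4)(2 7)
  after r': (1 6 8 4)(2 3 5 7)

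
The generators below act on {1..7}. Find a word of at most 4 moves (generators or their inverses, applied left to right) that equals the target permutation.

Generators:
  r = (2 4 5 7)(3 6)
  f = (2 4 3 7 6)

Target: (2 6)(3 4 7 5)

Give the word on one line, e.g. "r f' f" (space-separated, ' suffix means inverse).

r f r

  after r: (2 4 5 7)(3 6)
  after f: (2 3)(4 5 6 7)
  after r: (2 6)(3 4 7 5)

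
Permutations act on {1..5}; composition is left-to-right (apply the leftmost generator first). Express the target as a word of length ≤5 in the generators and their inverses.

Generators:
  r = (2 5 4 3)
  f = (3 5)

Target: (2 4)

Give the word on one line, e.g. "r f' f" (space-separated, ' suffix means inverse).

  after r': (2 3 4 5)
  after f': (2 5)(3 4)
  after r: (2 4)
  after f': (2 4)(3 5)
  after f': (2 4)

r' f' r f' f'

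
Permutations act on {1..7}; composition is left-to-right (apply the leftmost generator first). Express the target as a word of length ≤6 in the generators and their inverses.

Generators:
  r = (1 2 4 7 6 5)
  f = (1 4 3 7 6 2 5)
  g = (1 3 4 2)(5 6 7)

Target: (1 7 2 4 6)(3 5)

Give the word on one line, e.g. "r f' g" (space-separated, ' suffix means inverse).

f' f' r' r' g'

  after f': (1 5 2 6 7 3 4)
  after f': (1 2 7 4 5 6 3)
  after r': (2 4 6 3 5 7)
  after r': (1 5 4 7)(3 6)
  after g': (1 7 2 4 6)(3 5)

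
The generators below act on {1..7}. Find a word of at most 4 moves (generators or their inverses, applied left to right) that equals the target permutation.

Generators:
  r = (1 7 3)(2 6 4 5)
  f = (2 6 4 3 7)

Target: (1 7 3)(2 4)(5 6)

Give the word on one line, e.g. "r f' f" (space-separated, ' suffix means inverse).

  after r': (1 3 7)(2 5 4 6)
  after r': (1 7 3)(2 4)(5 6)

r' r'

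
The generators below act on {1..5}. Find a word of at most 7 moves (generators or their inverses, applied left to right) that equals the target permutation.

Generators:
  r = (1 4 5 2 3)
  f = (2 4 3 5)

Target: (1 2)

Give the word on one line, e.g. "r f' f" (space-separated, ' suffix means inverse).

r r f' f' f'

  after r: (1 4 5 2 3)
  after r: (1 5 3 4 2)
  after f': (1 3 2)(4 5)
  after f': (1 4 3 5 2)
  after f': (1 2)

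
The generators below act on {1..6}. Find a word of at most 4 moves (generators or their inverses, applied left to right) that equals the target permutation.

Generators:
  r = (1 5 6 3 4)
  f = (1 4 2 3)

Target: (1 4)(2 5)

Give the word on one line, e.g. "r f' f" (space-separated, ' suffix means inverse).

  after r': (1 4 3 6 5)
  after f: (1 2 3 6 5 4)
  after f: (1 3 6 5 2)
  after r: (1 4)(2 5)

r' f f r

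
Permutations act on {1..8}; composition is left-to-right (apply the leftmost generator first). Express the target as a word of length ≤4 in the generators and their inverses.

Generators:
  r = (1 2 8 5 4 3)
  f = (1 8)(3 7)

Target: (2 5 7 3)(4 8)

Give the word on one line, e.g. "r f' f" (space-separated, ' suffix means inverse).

  after r: (1 2 8 5 4 3)
  after r: (1 8 4)(2 5 3)
  after f: (2 5 7 3)(4 8)

r r f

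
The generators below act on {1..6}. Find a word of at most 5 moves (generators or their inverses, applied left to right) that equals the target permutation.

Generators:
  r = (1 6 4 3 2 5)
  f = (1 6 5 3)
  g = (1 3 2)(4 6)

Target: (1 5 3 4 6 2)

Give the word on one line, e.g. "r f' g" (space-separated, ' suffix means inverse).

  after f: (1 6 5 3)
  after f: (1 5)(3 6)
  after g: (1 5 3 4 6 2)

f f g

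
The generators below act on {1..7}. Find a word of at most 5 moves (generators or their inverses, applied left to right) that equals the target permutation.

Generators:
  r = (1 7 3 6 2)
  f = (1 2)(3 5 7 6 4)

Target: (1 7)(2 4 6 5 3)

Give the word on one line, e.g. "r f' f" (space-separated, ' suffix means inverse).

  after r: (1 7 3 6 2)
  after r: (1 3 2 7 6)
  after r: (1 6 7 2 3)
  after f': (1 7)(2 4 6 5 3)

r r r f'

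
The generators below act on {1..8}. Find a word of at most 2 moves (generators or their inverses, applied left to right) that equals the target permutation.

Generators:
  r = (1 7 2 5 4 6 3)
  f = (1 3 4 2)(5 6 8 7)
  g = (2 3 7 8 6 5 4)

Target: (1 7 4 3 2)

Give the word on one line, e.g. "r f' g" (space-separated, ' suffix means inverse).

  after f: (1 3 4 2)(5 6 8 7)
  after g: (1 7 4 3 2)

f g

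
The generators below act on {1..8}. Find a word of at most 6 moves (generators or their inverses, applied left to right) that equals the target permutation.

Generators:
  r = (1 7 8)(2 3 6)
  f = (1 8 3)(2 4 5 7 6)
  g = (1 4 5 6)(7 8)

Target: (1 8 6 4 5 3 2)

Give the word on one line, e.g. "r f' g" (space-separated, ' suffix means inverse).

f' f' g' r

  after f': (1 3 8)(2 6 7 5 4)
  after f': (1 8 3)(2 7 4 6 5)
  after g': (1 7)(2 8 3 6 4 5)
  after r: (1 8 6 4 5 3 2)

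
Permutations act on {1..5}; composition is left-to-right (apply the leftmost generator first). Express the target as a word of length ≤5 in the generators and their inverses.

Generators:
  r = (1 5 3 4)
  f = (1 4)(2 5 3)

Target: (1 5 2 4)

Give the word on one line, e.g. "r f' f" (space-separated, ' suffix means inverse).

  after f: (1 4)(2 5 3)
  after f: (2 3 5)
  after r: (1 5 2 4)

f f r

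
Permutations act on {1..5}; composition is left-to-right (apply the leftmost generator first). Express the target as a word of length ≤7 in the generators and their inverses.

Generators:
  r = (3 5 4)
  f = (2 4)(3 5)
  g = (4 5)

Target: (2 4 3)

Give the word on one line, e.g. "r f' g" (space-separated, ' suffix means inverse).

  after r': (3 4 5)
  after f': (2 4 3)
  after r: (2 3)(4 5)
  after r: (2 5 3)
  after r: (2 4 3)

r' f' r r r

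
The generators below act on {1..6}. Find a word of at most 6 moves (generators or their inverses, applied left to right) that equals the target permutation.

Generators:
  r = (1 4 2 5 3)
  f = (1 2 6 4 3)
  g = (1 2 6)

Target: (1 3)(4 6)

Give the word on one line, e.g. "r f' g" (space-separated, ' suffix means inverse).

  after g': (1 6 2)
  after g': (1 2 6)
  after f': (3 4 6)
  after f': (1 3 6 4 2)
  after g: (1 3)(4 6)

g' g' f' f' g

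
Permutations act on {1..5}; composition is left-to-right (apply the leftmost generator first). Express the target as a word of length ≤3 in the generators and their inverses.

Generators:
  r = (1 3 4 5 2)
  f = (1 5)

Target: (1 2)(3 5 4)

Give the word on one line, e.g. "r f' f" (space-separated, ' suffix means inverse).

  after r': (1 2 5 4 3)
  after f': (1 2)(3 5 4)

r' f'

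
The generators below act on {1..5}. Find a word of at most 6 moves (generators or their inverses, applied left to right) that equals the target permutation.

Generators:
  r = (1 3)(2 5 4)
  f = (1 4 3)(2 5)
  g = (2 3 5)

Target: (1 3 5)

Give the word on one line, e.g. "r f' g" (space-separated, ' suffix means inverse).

  after f': (1 3 4)(2 5)
  after r': (3 5 4)
  after f: (1 4)(2 5 3)
  after f: (1 3 5)

f' r' f f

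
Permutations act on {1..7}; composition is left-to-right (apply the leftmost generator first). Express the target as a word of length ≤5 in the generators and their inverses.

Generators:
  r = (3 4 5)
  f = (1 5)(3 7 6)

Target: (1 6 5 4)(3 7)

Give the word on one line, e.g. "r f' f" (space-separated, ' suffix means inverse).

f' r' r' f' r'

  after f': (1 5)(3 6 7)
  after r': (1 4 3 6 7 5)
  after r': (1 3 6 7 4 5)
  after f': (1 6 3 7 4)
  after r': (1 6 5 4)(3 7)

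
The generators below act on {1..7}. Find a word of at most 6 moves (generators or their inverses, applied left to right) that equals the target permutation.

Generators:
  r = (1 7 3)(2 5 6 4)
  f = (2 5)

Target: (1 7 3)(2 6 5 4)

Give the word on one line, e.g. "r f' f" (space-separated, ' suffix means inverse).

r' r' f' f' f'

  after r': (1 3 7)(2 4 6 5)
  after r': (1 7 3)(2 6)(4 5)
  after f': (1 7 3)(2 6 5 4)
  after f': (1 7 3)(2 6)(4 5)
  after f': (1 7 3)(2 6 5 4)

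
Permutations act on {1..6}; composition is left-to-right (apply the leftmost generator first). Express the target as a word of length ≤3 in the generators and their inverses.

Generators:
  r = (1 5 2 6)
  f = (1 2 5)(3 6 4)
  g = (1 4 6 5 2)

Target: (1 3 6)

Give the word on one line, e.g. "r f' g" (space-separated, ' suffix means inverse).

  after g: (1 4 6 5 2)
  after f: (1 3 6)

g f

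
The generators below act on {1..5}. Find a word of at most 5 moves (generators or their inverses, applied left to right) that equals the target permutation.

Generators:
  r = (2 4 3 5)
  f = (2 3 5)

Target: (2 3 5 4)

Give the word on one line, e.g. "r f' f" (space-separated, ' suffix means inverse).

f r f'

  after f: (2 3 5)
  after r: (2 5 4 3)
  after f': (2 3 5 4)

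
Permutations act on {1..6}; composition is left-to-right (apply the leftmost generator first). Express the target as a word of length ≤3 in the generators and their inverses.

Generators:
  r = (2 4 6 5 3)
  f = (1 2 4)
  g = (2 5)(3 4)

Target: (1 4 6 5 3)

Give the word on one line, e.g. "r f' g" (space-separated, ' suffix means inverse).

  after r: (2 4 6 5 3)
  after f': (1 4 6 5 3)

r f'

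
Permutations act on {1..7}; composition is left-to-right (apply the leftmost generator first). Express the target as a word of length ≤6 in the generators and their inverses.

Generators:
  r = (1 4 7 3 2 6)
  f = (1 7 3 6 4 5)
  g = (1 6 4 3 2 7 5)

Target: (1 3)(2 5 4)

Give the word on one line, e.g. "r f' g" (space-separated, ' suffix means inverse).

f g' f g f

  after f: (1 7 3 6 4 5)
  after g': (1 2 3)(4 7)
  after f: (1 2 6 4 3 7 5)
  after g: (1 7)(2 4)(3 5 6)
  after f: (1 3)(2 5 4)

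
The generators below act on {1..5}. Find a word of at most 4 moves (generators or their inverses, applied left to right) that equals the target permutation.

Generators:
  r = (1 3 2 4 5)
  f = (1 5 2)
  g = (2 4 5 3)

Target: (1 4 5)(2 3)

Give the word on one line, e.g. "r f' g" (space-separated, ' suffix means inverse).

r f' g' r'

  after r: (1 3 2 4 5)
  after f': (1 3 5 2 4)
  after g': (1 5 3 4)
  after r': (1 4 5)(2 3)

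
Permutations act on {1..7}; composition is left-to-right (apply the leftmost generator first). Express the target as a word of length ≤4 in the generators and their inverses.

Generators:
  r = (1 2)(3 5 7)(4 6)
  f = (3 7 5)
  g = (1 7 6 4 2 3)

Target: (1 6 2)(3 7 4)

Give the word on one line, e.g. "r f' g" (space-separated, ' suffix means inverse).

g g

  after g: (1 7 6 4 2 3)
  after g: (1 6 2)(3 7 4)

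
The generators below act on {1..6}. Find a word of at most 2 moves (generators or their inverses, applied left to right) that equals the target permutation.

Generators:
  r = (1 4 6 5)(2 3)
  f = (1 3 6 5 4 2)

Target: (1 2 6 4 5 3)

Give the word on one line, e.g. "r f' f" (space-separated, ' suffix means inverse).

  after r: (1 4 6 5)(2 3)
  after f: (1 2 6 4 5 3)

r f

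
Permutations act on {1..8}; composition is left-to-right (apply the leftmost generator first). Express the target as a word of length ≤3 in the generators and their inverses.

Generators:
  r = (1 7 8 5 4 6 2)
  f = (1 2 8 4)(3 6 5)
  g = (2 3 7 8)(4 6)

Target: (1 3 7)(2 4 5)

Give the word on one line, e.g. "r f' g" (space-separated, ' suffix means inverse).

r' g

  after r': (1 2 6 4 5 8 7)
  after g: (1 3 7)(2 4 5)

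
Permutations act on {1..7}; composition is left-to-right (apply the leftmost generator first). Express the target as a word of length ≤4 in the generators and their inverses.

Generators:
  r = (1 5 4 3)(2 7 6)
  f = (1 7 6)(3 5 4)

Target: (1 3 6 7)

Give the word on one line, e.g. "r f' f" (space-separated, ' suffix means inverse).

r' r' r' f'

  after r': (1 3 4 5)(2 6 7)
  after r': (1 4)(2 7 6)(3 5)
  after r': (1 5 4 3)
  after f': (1 3 6 7)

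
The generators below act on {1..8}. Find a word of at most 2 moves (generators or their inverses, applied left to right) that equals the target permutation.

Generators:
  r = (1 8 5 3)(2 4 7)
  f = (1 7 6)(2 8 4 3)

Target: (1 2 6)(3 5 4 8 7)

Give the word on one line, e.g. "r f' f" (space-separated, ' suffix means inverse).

r' f

  after r': (1 3 5 8)(2 7 4)
  after f: (1 2 6)(3 5 4 8 7)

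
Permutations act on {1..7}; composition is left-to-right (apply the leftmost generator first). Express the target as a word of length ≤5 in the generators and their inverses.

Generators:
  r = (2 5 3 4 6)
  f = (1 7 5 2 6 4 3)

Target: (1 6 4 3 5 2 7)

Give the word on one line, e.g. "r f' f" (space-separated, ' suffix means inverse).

  after r: (2 5 3 4 6)
  after f': (1 3 6 5 4 2 7)
  after r': (1 5 3 4 6 2 7)
  after r': (1 2 7)
  after r': (1 6 4 3 5 2 7)

r f' r' r' r'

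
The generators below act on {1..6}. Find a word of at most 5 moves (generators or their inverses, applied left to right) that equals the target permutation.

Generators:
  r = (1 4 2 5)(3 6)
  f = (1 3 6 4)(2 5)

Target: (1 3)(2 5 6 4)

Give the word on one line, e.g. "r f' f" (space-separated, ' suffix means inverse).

r r f' r f

  after r: (1 4 2 5)(3 6)
  after r: (1 2)(4 5)
  after f': (1 5 6 3)(2 4)
  after r: (3 4 5)
  after f: (1 3)(2 5 6 4)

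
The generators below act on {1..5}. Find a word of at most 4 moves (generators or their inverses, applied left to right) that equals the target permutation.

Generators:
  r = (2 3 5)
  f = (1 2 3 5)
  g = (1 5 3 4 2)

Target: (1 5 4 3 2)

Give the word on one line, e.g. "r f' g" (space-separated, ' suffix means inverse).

  after f': (1 5 3 2)
  after f': (1 3)(2 5)
  after g': (1 5 4 3 2)

f' f' g'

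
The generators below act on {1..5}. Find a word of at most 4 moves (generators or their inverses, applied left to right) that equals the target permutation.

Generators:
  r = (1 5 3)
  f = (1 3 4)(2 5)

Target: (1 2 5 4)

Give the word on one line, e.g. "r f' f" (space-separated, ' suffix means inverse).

  after r: (1 5 3)
  after f: (1 2 5 4)

r f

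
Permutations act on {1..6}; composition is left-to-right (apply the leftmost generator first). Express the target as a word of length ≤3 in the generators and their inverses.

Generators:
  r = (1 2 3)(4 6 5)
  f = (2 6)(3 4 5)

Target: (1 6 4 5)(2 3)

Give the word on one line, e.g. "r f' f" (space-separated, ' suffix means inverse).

f r f

  after f: (2 6)(3 4 5)
  after r: (1 2 5)(3 6)
  after f: (1 6 4 5)(2 3)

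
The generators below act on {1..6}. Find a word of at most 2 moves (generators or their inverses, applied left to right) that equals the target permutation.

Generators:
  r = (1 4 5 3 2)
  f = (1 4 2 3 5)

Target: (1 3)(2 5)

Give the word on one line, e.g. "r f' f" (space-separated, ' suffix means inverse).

  after f': (1 5 3 2 4)
  after r: (1 3)(2 5)

f' r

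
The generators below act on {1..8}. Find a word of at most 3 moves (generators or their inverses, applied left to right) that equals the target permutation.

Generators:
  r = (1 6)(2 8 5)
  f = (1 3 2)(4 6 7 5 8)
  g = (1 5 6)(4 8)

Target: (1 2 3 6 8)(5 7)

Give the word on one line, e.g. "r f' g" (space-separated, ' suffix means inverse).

  after f': (1 2 3)(4 8 5 7 6)
  after g': (1 2 3 6 8)(5 7)

f' g'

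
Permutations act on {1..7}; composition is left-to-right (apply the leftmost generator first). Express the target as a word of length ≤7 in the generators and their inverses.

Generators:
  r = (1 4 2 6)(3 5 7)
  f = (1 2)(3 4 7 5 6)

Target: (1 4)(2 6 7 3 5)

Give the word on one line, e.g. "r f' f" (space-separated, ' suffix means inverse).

f' f' r' r' r'

  after f': (1 2)(3 6 5 7 4)
  after f': (3 5 4 6 7)
  after r': (1 6 5)(2 4)
  after r': (1 2)(3 7 5 6)
  after r': (1 4)(2 6 7 3 5)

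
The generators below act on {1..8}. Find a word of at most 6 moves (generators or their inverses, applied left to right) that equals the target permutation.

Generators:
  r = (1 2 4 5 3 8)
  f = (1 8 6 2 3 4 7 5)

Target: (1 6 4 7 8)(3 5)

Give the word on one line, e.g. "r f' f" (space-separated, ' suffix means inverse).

r f' r r r

  after r: (1 2 4 5 3 8)
  after f': (1 6 8 5 2 3)(4 7)
  after r: (1 6)(2 8 3)(4 7 5)
  after r: (1 6 2)(3 4 7)
  after r: (1 6 4 7 8)(3 5)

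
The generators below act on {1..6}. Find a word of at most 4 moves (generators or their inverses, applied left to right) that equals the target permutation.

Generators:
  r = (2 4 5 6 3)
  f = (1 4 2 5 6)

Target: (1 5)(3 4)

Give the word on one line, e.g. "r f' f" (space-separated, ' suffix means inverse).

  after r': (2 3 6 5 4)
  after r': (2 6 4 3 5)
  after f': (1 6)(2 5 4 3)
  after f': (1 5)(3 4)

r' r' f' f'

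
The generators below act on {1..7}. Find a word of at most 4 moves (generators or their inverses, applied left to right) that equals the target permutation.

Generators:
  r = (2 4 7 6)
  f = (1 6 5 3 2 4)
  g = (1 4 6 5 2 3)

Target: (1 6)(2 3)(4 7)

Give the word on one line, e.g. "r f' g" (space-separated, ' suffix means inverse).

  after r: (2 4 7 6)
  after f': (1 4 7)(3 5 6)
  after g: (1 6)(2 3)(4 7)

r f' g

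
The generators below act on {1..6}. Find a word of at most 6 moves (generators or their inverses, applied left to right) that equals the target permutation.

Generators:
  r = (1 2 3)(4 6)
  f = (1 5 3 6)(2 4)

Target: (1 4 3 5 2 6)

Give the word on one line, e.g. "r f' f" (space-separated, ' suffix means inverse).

  after r: (1 2 3)(4 6)
  after f: (1 4)(2 6)(3 5)
  after r: (1 6 3 5)(2 4)
  after r: (1 4 3 5 2 6)

r f r r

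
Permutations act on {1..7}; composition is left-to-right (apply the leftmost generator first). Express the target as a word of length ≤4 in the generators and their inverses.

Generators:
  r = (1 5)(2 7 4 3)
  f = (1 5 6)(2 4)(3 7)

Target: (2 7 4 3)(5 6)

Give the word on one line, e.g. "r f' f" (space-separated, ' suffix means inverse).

f r'

  after f: (1 5 6)(2 4)(3 7)
  after r': (2 7 4 3)(5 6)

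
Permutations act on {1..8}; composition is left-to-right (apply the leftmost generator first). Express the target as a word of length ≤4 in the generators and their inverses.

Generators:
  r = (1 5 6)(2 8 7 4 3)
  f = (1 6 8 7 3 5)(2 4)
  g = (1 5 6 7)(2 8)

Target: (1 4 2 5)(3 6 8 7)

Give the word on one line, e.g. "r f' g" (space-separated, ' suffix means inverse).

  after g': (1 7 6 5)(2 8)
  after f: (1 3 5 6)(2 7 8 4)
  after g': (1 3)(2 6 7)(4 8)
  after r': (1 4 2 5)(3 6 8 7)

g' f g' r'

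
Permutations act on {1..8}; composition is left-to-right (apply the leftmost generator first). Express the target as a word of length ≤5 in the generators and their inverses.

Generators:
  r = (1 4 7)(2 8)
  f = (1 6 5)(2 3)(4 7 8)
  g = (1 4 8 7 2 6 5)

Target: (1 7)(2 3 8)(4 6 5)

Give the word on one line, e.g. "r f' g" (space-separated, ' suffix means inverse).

  after g': (1 5 6 2 7 8 4)
  after g': (1 6 7 4 5 2 8)
  after r: (1 6)(4 5 8)
  after f': (2 3)(4 6 5 7)
  after r': (1 7)(2 3 8)(4 6 5)

g' g' r f' r'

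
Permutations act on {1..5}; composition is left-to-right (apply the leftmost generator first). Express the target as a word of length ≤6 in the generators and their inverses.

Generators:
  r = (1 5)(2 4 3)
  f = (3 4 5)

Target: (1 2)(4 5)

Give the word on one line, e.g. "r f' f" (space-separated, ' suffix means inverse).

  after r: (1 5)(2 4 3)
  after f': (1 4 5)(2 3)
  after f': (1 3 2 5)
  after r: (1 2)(3 4)
  after f': (1 2)(4 5)

r f' f' r f'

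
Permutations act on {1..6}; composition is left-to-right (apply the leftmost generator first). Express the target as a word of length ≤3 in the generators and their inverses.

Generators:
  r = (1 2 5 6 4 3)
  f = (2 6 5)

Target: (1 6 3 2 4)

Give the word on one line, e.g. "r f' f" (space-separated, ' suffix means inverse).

r f' r

  after r: (1 2 5 6 4 3)
  after f': (1 5 2 6 4 3)
  after r: (1 6 3 2 4)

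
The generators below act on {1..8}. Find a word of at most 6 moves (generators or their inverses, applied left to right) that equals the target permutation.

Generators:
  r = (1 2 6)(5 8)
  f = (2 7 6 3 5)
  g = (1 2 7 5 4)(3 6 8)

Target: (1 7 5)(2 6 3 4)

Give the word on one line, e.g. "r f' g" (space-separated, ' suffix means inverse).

  after f: (2 7 6 3 5)
  after g: (1 2 5 7 8 3 4)
  after f: (1 7 8 5 6 3 4)
  after r: (1 7 5)(2 6 3 4)

f g f r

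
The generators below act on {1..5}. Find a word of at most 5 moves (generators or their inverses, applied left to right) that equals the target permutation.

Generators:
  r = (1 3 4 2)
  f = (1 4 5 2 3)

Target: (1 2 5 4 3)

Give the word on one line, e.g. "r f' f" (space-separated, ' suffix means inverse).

r f f r

  after r: (1 3 4 2)
  after f: (2 4 3 5)
  after f: (1 4)(2 5 3)
  after r: (1 2 5 4 3)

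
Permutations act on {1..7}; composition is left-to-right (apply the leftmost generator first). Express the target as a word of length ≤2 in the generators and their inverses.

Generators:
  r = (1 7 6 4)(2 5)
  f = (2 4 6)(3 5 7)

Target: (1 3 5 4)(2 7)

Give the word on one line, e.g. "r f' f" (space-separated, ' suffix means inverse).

  after r: (1 7 6 4)(2 5)
  after f: (1 3 5 4)(2 7)

r f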